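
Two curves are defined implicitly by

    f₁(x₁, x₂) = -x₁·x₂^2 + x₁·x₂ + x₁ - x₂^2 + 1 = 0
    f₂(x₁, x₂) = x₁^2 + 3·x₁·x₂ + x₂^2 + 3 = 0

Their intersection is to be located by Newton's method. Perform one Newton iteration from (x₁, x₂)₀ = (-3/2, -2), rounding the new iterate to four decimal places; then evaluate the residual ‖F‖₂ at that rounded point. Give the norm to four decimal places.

8.5265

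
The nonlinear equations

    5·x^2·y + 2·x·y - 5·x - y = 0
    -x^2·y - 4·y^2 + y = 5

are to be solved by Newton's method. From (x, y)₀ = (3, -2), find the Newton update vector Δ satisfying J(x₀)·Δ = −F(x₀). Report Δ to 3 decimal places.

(-0.582, 1.497)

At (3, -2): F = (-115.000, -5.000).
Jacobian J = [[10·x·y + 2·y - 5, 5·x^2 + 2·x - 1], [-2·x·y, -x^2 - 8·y + 1]].
At the point, J = [[-69.000, 50.000], [12.000, 8.000]] (det J = -1152.000).
Solving J·Δ = −F gives Δ = (-0.582, 1.497).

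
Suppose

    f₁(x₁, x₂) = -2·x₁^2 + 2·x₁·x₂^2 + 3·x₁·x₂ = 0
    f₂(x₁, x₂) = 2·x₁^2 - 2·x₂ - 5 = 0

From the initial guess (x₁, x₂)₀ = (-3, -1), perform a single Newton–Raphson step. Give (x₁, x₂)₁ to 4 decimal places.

(-1.9286, 0.0714)

At (-3, -1): F = (-15.0000, 15.0000).
Jacobian J = [[-4·x₁ + 2·x₂^2 + 3·x₂, 4·x₁·x₂ + 3·x₁], [4·x₁, -2]].
At the point, J = [[11.0000, 3.0000], [-12.0000, -2.0000]] (det J = 14.0000).
Solving J·Δ = −F gives Δ = (1.0714, 1.0714).
Then the next iterate is (x₁, x₂)₁ = (-1.9286, 0.0714).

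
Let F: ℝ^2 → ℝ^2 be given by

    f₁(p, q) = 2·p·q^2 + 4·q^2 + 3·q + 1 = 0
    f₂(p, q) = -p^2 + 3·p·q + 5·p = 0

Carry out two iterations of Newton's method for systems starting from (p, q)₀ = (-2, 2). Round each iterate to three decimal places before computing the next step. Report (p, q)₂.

At (-2, 2): F = (7.000, -26.000).
Jacobian J = [[2·q^2, 4·p·q + 8·q + 3], [-2·p + 3·q + 5, 3·p]].
At the point, J = [[8.000, 3.000], [15.000, -6.000]] (det J = -93.000).
Solving J·Δ = −F gives Δ = (0.387, -3.366).
Then the next iterate is (p, q)₁ = (-1.613, -1.366).
Round to (-1.613, -1.366) and repeat: F = (-1.65375, -4.05669), J = [[3.73191, 0.88543], [4.128, -4.839]].
Δ = (0.534, -0.383), so (p, q)₂ = (-1.079, -1.749).

(-1.079, -1.749)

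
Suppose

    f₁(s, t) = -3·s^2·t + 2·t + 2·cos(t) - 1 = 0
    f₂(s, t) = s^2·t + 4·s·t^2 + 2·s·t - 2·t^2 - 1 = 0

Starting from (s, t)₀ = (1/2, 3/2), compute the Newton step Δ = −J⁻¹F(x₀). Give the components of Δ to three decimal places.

At (1/2, 3/2): F = (1.01647, 0.875).
Jacobian J = [[-6·s·t, -3·s^2 - 2·sin(t) + 2], [2·s·t + 4·t^2 + 2·t, s^2 + 8·s·t + 2·s - 4·t]].
At the point, J = [[-4.500, -0.74499], [13.500, 1.250]] (det J = 4.43236).
Solving J·Δ = −F gives Δ = (-0.434, 3.984).

(-0.434, 3.984)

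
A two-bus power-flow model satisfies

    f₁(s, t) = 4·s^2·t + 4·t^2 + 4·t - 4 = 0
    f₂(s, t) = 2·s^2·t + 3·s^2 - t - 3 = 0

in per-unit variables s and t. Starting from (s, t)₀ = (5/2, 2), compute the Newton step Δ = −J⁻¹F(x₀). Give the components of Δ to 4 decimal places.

At (5/2, 2): F = (70.0000, 38.7500).
Jacobian J = [[8·s·t, 4·s^2 + 8·t + 4], [4·s·t + 6·s, 2·s^2 - 1]].
At the point, J = [[40.0000, 45.0000], [35.0000, 11.5000]] (det J = -1115.0000).
Solving J·Δ = −F gives Δ = (-0.8419, -0.8072).

(-0.8419, -0.8072)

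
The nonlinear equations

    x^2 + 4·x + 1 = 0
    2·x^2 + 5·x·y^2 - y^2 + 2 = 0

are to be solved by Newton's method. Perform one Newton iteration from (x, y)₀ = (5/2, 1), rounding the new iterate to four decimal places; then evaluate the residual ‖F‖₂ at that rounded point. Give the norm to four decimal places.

6.2713

At (5/2, 1): F = (17.2500, 26.0000).
Jacobian J = [[2·x + 4, 0], [4·x + 5·y^2, 10·x·y - 2·y]].
At the point, J = [[9.0000, 0.0000], [15.0000, 23.0000]] (det J = 207.0000).
Solving J·Δ = −F gives Δ = (-1.9167, 0.1196).
Then the next iterate is (x, y)₁ = (0.5833, 1.1196).
Re-evaluating at (0.5833, 1.1196): F = (3.673439, 5.082819), so ‖F‖₂ = 6.2713.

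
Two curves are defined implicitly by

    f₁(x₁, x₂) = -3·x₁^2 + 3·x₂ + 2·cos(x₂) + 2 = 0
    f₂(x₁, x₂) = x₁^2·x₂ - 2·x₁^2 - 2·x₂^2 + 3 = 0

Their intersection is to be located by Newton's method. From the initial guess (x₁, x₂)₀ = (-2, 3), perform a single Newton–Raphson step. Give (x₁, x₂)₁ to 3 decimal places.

At (-2, 3): F = (-2.97998, -11.000).
Jacobian J = [[-6·x₁, -2·sin(x₂) + 3], [2·x₁·x₂ - 4·x₁, x₁^2 - 4·x₂]].
At the point, J = [[12.000, 2.71776], [-4.000, -8.000]] (det J = -85.12896).
Solving J·Δ = −F gives Δ = (0.631, -1.691).
Then the next iterate is (x₁, x₂)₁ = (-1.369, 1.309).

(-1.369, 1.309)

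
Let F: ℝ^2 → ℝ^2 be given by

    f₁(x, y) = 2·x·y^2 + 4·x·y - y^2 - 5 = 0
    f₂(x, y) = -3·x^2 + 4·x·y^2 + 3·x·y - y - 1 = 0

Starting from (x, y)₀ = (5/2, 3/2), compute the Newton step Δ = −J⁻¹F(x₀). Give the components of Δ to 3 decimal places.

(-1.005, -0.384)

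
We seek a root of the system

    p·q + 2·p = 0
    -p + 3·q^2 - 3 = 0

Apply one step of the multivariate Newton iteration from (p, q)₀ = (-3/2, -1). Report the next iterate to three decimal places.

(0.000, -1.000)

At (-3/2, -1): F = (-1.500, 1.500).
Jacobian J = [[q + 2, p], [-1, 6·q]].
At the point, J = [[1.000, -1.500], [-1.000, -6.000]] (det J = -7.500).
Solving J·Δ = −F gives Δ = (1.500, 0.000).
Then the next iterate is (p, q)₁ = (0.000, -1.000).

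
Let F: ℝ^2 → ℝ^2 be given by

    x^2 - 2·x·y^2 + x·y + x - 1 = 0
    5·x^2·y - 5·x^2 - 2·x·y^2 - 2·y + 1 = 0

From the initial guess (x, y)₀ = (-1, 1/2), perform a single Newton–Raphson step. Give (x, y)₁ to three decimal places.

(-1.316, 1.184)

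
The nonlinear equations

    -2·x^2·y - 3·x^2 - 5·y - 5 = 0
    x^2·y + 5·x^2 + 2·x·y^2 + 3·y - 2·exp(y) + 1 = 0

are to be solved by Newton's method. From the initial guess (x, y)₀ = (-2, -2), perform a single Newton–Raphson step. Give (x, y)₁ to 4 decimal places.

At (-2, -2): F = (9.0000, -9.270671).
Jacobian J = [[-4·x·y - 6·x, -2·x^2 - 5], [2·x·y + 10·x + 2·y^2, x^2 + 4·x·y - 2·exp(y) + 3]].
At the point, J = [[-4.0000, -13.0000], [-4.0000, 22.729329]] (det J = -142.917318).
Solving J·Δ = −F gives Δ = (0.5881, 0.5114).
Then the next iterate is (x, y)₁ = (-1.4119, -1.4886).

(-1.4119, -1.4886)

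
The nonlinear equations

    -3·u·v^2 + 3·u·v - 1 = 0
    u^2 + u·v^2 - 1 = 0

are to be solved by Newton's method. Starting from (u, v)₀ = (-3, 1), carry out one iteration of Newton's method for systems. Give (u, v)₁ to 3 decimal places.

(-2.133, 1.111)

At (-3, 1): F = (-1.000, 5.000).
Jacobian J = [[-3·v^2 + 3·v, -6·u·v + 3·u], [2·u + v^2, 2·u·v]].
At the point, J = [[0.000, 9.000], [-5.000, -6.000]] (det J = 45.000).
Solving J·Δ = −F gives Δ = (0.867, 0.111).
Then the next iterate is (u, v)₁ = (-2.133, 1.111).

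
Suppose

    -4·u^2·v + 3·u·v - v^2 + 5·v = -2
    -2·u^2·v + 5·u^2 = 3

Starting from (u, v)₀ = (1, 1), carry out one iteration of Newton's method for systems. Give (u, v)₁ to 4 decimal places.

(-4.0000, -14.0000)

At (1, 1): F = (5.0000, 0.0000).
Jacobian J = [[-8·u·v + 3·v, -4·u^2 + 3·u - 2·v + 5], [-4·u·v + 10·u, -2·u^2]].
At the point, J = [[-5.0000, 2.0000], [6.0000, -2.0000]] (det J = -2.0000).
Solving J·Δ = −F gives Δ = (-5.0000, -15.0000).
Then the next iterate is (u, v)₁ = (-4.0000, -14.0000).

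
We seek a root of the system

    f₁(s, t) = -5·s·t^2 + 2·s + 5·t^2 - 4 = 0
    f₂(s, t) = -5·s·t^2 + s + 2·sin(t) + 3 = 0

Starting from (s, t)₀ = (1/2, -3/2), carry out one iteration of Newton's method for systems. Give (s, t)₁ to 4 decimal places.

At (1/2, -3/2): F = (2.6250, -4.119990).
Jacobian J = [[-5·t^2 + 2, -10·s·t + 10·t], [-5·t^2 + 1, -10·s·t + 2·cos(t)]].
At the point, J = [[-9.2500, -7.5000], [-10.2500, 7.641474]] (det J = -147.558638).
Solving J·Δ = −F gives Δ = (-0.0735, 0.4406).
Then the next iterate is (s, t)₁ = (0.4265, -1.0594).

(0.4265, -1.0594)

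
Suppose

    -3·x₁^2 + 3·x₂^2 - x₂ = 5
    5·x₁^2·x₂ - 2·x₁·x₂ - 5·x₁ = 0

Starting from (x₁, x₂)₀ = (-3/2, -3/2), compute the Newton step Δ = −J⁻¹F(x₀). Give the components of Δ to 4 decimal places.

At (-3/2, -3/2): F = (-3.5000, -13.8750).
Jacobian J = [[-6·x₁, 6·x₂ - 1], [10·x₁·x₂ - 2·x₂ - 5, 5·x₁^2 - 2·x₁]].
At the point, J = [[9.0000, -10.0000], [20.5000, 14.2500]] (det J = 333.2500).
Solving J·Δ = −F gives Δ = (0.5660, 0.1594).

(0.5660, 0.1594)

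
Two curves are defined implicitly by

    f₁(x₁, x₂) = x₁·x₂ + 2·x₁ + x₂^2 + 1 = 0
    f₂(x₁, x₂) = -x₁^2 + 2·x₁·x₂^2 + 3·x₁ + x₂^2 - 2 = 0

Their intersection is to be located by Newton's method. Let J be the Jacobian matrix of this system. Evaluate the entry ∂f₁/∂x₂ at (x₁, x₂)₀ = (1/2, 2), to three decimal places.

4.500

∂f₁/∂x₂ = x₁ + 2·x₂.
At (1/2, 2) this is 4.500.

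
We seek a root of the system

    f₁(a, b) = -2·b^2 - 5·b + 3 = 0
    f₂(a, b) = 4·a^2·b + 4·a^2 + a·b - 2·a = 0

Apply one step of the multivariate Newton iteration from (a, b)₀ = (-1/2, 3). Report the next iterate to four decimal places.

At (-1/2, 3): F = (-30.0000, 3.5000).
Jacobian J = [[0, -4·b - 5], [8·a·b + 8·a + b - 2, 4·a^2 + a]].
At the point, J = [[0.0000, -17.0000], [-15.0000, 0.5000]] (det J = -255.0000).
Solving J·Δ = −F gives Δ = (0.1745, -1.7647).
Then the next iterate is (a, b)₁ = (-0.3255, 1.2353).

(-0.3255, 1.2353)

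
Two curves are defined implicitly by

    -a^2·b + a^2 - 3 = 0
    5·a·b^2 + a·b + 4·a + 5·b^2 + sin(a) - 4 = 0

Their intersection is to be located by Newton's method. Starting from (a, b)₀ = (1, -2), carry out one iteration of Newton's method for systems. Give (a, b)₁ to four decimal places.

(1.1837, -0.8979)

At (1, -2): F = (0.0000, 38.841471).
Jacobian J = [[-2·a·b + 2·a, -a^2], [5·b^2 + b + cos(a) + 4, 10·a·b + a + 10·b]].
At the point, J = [[6.0000, -1.0000], [22.540302, -39.0000]] (det J = -211.459698).
Solving J·Δ = −F gives Δ = (0.1837, 1.1021).
Then the next iterate is (a, b)₁ = (1.1837, -0.8979).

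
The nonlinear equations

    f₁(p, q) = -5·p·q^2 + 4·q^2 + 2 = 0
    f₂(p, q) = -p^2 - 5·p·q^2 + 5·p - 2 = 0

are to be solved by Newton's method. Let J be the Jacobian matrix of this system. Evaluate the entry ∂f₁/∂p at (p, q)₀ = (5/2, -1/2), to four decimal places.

-1.2500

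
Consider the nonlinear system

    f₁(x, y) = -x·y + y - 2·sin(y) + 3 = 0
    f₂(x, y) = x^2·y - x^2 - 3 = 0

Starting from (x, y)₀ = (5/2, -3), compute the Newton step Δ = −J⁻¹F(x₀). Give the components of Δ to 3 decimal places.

(-2.190, -2.527)

At (5/2, -3): F = (7.78224, -28.000).
Jacobian J = [[-y, -x - 2·cos(y) + 1], [2·x·y - 2·x, x^2]].
At the point, J = [[3.000, 0.47998], [-20.000, 6.250]] (det J = 28.34970).
Solving J·Δ = −F gives Δ = (-2.190, -2.527).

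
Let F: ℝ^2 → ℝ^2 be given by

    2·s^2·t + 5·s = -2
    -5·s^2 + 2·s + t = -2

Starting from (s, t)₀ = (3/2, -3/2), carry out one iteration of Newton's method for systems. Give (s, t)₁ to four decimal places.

(0.8096, -2.7248)

At (3/2, -3/2): F = (2.7500, -7.7500).
Jacobian J = [[4·s·t + 5, 2·s^2], [-10·s + 2, 1]].
At the point, J = [[-4.0000, 4.5000], [-13.0000, 1.0000]] (det J = 54.5000).
Solving J·Δ = −F gives Δ = (-0.6904, -1.2248).
Then the next iterate is (s, t)₁ = (0.8096, -2.7248).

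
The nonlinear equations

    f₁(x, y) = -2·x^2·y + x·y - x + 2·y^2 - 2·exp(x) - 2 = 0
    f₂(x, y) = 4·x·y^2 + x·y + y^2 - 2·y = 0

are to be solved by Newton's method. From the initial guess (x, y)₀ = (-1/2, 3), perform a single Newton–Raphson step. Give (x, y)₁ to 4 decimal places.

(-0.3417, 1.7853)

At (-1/2, 3): F = (12.286939, -16.5000).
Jacobian J = [[-4·x·y + y - 2·exp(x) - 1, -2·x^2 + x + 4·y], [4·y^2 + y, 8·x·y + x + 2·y - 2]].
At the point, J = [[6.786939, 11.0000], [39.0000, -8.5000]] (det J = -486.688979).
Solving J·Δ = −F gives Δ = (0.1583, -1.2147).
Then the next iterate is (x, y)₁ = (-0.3417, 1.7853).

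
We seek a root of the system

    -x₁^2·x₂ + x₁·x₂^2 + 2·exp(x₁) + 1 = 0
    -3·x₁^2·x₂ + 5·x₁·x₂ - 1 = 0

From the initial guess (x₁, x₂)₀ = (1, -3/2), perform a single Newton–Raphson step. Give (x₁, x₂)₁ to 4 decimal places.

At (1, -3/2): F = (10.186564, -4.0000).
Jacobian J = [[-2·x₁·x₂ + x₂^2 + 2·exp(x₁), -x₁^2 + 2·x₁·x₂], [-6·x₁·x₂ + 5·x₂, -3·x₁^2 + 5·x₁]].
At the point, J = [[10.686564, -4.0000], [1.5000, 2.0000]] (det J = 27.373127).
Solving J·Δ = −F gives Δ = (-0.1598, 2.1198).
Then the next iterate is (x₁, x₂)₁ = (0.8402, 0.6198).

(0.8402, 0.6198)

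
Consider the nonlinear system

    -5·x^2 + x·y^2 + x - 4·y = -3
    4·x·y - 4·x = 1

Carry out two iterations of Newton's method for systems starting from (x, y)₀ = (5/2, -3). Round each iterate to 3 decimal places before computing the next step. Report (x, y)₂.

(0.501, 0.118)

At (5/2, -3): F = (8.750, -41.000).
Jacobian J = [[-10·x + y^2 + 1, 2·x·y - 4], [4·y - 4, 4·x]].
At the point, J = [[-15.000, -19.000], [-16.000, 10.000]] (det J = -454.000).
Solving J·Δ = −F gives Δ = (-1.523, 1.663).
Then the next iterate is (x, y)₁ = (0.977, -1.337).
Round to (0.977, -1.337) and repeat: F = (6.29881, -10.13300), J = [[-6.98243, -6.61250], [-9.348, 3.908]].
Δ = (-0.476, 1.455), so (x, y)₂ = (0.501, 0.118).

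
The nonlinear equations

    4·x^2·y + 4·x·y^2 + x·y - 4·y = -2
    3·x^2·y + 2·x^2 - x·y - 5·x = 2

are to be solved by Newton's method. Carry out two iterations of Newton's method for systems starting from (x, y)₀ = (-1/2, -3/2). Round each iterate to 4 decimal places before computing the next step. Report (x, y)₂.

At (-1/2, -3/2): F = (2.7500, -0.8750).
Jacobian J = [[8·x·y + 4·y^2 + y, 4·x^2 + 8·x·y + x - 4], [6·x·y + 4·x - y - 5, 3·x^2 - x]].
At the point, J = [[13.5000, 2.5000], [-1.0000, 1.2500]] (det J = 19.3750).
Solving J·Δ = −F gives Δ = (-0.2903, 0.4677).
Then the next iterate is (x, y)₁ = (-0.7903, -1.0323).
Round to (-0.7903, -1.0323) and repeat: F = (0.997324, 0.450578), J = [[9.756887, 4.234610], [-2.233940, 2.664022]].
Δ = (-0.0211, -0.1868), so (x, y)₂ = (-0.8114, -1.2191).

(-0.8114, -1.2191)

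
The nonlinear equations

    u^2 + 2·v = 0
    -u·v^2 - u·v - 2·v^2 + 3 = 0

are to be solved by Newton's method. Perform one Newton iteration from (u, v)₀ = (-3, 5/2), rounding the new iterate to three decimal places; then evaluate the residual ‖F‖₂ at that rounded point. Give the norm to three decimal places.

13.670

At (-3, 5/2): F = (14.000, 16.750).
Jacobian J = [[2·u, 2], [-v^2 - v, -2·u·v - u - 4·v]].
At the point, J = [[-6.000, 2.000], [-8.750, 8.000]] (det J = -30.500).
Solving J·Δ = −F gives Δ = (2.574, 0.721).
Then the next iterate is (u, v)₁ = (-0.426, 3.221).
Re-evaluating at (-0.426, 3.221): F = (6.62348, -11.95785), so ‖F‖₂ = 13.670.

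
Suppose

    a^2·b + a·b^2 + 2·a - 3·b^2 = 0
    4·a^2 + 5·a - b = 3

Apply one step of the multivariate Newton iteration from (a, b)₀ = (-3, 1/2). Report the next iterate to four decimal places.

(-2.1429, 1.7143)

At (-3, 1/2): F = (-3.0000, 17.5000).
Jacobian J = [[2·a·b + b^2 + 2, a^2 + 2·a·b - 6·b], [8·a + 5, -1]].
At the point, J = [[-0.7500, 3.0000], [-19.0000, -1.0000]] (det J = 57.7500).
Solving J·Δ = −F gives Δ = (0.8571, 1.2143).
Then the next iterate is (a, b)₁ = (-2.1429, 1.7143).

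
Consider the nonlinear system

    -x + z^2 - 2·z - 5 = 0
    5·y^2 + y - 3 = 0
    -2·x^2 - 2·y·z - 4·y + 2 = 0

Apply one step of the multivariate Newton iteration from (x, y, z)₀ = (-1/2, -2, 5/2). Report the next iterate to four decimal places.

At (-1/2, -2, 5/2): F = (-3.2500, 15.0000, 19.5000).
Jacobian J = [[-1, 0, 2·z - 2], [0, 10·y + 1, 0], [-4·x, -2·z - 4, -2·y]].
At the point, J = [[-1.0000, 0.0000, 3.0000], [0.0000, -19.0000, 0.0000], [2.0000, -9.0000, 4.0000]] (det J = 190.0000).
Solving J·Δ = −F gives Δ = (-5.0184, 0.7895, -0.5895).
Then the next iterate is (x, y, z)₁ = (-5.5184, -1.2105, 1.9105).

(-5.5184, -1.2105, 1.9105)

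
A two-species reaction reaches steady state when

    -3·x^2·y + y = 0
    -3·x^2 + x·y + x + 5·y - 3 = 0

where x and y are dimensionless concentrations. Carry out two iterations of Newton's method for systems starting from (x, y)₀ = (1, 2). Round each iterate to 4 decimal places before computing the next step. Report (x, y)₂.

At (1, 2): F = (-4.0000, 7.0000).
Jacobian J = [[-6·x·y, -3·x^2 + 1], [-6·x + y + 1, x + 5]].
At the point, J = [[-12.0000, -2.0000], [-3.0000, 6.0000]] (det J = -78.0000).
Solving J·Δ = −F gives Δ = (-0.1282, -1.2308).
Then the next iterate is (x, y)₁ = (0.8718, 0.7692).
Round to (0.8718, 0.7692) and repeat: F = (-0.984657, 0.108283), J = [[-4.023531, -1.280106], [-3.4616, 5.8718]].
Δ = (-0.2011, -0.1370), so (x, y)₂ = (0.6707, 0.6322).

(0.6707, 0.6322)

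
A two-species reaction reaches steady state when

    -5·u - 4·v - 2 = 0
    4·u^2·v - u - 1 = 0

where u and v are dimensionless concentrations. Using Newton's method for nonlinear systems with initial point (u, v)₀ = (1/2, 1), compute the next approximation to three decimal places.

(2.000, -3.000)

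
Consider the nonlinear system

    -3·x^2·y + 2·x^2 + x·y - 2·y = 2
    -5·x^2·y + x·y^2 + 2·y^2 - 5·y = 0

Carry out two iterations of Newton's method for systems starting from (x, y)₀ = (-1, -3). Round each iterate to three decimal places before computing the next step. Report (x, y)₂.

(-0.867, -0.042)

At (-1, -3): F = (18.000, 39.000).
Jacobian J = [[-6·x·y + 4·x + y, -3·x^2 + x - 2], [-10·x·y + y^2, -5·x^2 + 2·x·y + 4·y - 5]].
At the point, J = [[-25.000, -6.000], [-21.000, -16.000]] (det J = 274.000).
Solving J·Δ = −F gives Δ = (0.197, 2.179).
Then the next iterate is (x, y)₁ = (-0.803, -0.821).
Round to (-0.803, -0.821) and repeat: F = (3.17905, 7.55877), J = [[-7.98858, -4.73743], [-5.91859, -10.18952]].
Δ = (-0.064, 0.779), so (x, y)₂ = (-0.867, -0.042).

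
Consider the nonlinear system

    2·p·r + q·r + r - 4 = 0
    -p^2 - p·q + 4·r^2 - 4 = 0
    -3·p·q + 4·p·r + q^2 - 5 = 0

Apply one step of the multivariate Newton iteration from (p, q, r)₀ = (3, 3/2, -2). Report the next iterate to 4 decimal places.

(-39.3936, 89.6223, 1.2553)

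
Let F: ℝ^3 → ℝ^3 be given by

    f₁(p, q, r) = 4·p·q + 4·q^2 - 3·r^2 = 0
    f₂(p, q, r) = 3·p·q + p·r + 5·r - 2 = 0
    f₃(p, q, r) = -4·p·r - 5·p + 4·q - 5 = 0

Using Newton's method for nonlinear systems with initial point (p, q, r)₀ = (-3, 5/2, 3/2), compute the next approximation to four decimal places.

(-1.9400, 0.8086, -0.1312)

At (-3, 5/2, 3/2): F = (-11.7500, -21.5000, 38.0000).
Jacobian J = [[4·q, 4·p + 8·q, -6·r], [3·q + r, 3·p, p + 5], [-4·r - 5, 4, -4·p]].
At the point, J = [[10.0000, 8.0000, -9.0000], [9.0000, -9.0000, 2.0000], [-11.0000, 4.0000, 12.0000]] (det J = -1633.0000).
Solving J·Δ = −F gives Δ = (1.0600, -1.6914, -1.6312).
Then the next iterate is (p, q, r)₁ = (-1.9400, 0.8086, -0.1312).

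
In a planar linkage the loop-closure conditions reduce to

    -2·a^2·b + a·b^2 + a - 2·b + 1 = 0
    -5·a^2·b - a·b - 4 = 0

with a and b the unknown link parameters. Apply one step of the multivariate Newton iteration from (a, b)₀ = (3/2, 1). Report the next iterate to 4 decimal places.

(-3.8500, 6.4000)

At (3/2, 1): F = (-2.5000, -16.7500).
Jacobian J = [[-4·a·b + b^2 + 1, -2·a^2 + 2·a·b - 2], [-10·a·b - b, -5·a^2 - a]].
At the point, J = [[-4.0000, -3.5000], [-16.0000, -12.7500]] (det J = -5.0000).
Solving J·Δ = −F gives Δ = (-5.3500, 5.4000).
Then the next iterate is (a, b)₁ = (-3.8500, 6.4000).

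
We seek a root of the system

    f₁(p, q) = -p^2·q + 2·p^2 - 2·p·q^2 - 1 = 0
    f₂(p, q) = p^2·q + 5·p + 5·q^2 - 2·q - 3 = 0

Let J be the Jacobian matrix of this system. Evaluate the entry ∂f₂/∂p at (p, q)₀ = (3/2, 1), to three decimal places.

8.000

∂f₂/∂p = 2·p·q + 5.
At (3/2, 1) this is 8.000.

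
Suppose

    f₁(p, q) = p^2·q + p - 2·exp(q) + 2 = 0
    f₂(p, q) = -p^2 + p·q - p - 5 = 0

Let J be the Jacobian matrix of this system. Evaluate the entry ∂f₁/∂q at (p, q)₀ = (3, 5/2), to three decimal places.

∂f₁/∂q = p^2 - 2·exp(q).
At (3, 5/2) this is -15.365.

-15.365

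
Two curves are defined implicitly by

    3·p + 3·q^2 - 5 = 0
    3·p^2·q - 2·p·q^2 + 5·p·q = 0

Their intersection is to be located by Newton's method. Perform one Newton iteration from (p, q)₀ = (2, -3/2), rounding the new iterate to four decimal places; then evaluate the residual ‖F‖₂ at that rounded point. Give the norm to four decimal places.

12.2643

At (2, -3/2): F = (7.7500, -42.0000).
Jacobian J = [[3, 6·q], [6·p·q - 2·q^2 + 5·q, 3·p^2 - 4·p·q + 5·p]].
At the point, J = [[3.0000, -9.0000], [-30.0000, 34.0000]] (det J = -168.0000).
Solving J·Δ = −F gives Δ = (-0.6815, 0.6339).
Then the next iterate is (p, q)₁ = (1.3185, -0.8661).
Re-evaluating at (1.3185, -0.8661): F = (1.205888, -12.204849), so ‖F‖₂ = 12.2643.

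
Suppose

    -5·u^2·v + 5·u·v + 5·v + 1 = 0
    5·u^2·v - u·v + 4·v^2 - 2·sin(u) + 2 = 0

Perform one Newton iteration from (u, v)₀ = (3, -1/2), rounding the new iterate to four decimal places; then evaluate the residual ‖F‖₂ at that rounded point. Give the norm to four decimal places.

4.5540

At (3, -1/2): F = (13.5000, -18.282240).
Jacobian J = [[-10·u·v + 5·v, -5·u^2 + 5·u + 5], [10·u·v - v - 2·cos(u), 5·u^2 - u + 8·v]].
At the point, J = [[12.5000, -25.0000], [-12.520015, 38.0000]] (det J = 161.999625).
Solving J·Δ = −F gives Δ = (-0.3453, 0.3673).
Then the next iterate is (u, v)₁ = (2.6547, -0.1327).
Re-evaluating at (2.6547, -0.1327): F = (3.251078, -3.189019), so ‖F‖₂ = 4.5540.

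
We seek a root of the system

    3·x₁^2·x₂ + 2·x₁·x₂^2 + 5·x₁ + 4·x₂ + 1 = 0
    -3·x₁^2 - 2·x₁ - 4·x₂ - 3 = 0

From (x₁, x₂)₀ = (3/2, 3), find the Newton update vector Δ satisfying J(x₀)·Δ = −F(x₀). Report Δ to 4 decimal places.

(-3.7898, 4.2344)

At (3/2, 3): F = (67.7500, -24.7500).
Jacobian J = [[6·x₁·x₂ + 2·x₂^2 + 5, 3·x₁^2 + 4·x₁·x₂ + 4], [-6·x₁ - 2, -4]].
At the point, J = [[50.0000, 28.7500], [-11.0000, -4.0000]] (det J = 116.2500).
Solving J·Δ = −F gives Δ = (-3.7898, 4.2344).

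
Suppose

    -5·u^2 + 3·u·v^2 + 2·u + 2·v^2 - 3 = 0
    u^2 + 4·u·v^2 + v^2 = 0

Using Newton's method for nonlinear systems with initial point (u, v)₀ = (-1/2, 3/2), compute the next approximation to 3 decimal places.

At (-1/2, 3/2): F = (-4.125, -2.000).
Jacobian J = [[-10·u + 3·v^2 + 2, 6·u·v + 4·v], [2·u + 4·v^2, 8·u·v + 2·v]].
At the point, J = [[13.750, 1.500], [8.000, -3.000]] (det J = -53.250).
Solving J·Δ = −F gives Δ = (0.289, 0.103).
Then the next iterate is (u, v)₁ = (-0.211, 1.603).

(-0.211, 1.603)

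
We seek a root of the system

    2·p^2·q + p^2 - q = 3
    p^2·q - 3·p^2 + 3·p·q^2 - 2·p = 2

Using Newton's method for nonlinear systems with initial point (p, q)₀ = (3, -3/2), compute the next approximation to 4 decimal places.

(1.6012, -1.3403)

At (3, -3/2): F = (-19.5000, -28.2500).
Jacobian J = [[4·p·q + 2·p, 2·p^2 - 1], [2·p·q - 6·p + 3·q^2 - 2, p^2 + 6·p·q]].
At the point, J = [[-12.0000, 17.0000], [-22.2500, -18.0000]] (det J = 594.2500).
Solving J·Δ = −F gives Δ = (-1.3988, 0.1597).
Then the next iterate is (p, q)₁ = (1.6012, -1.3403).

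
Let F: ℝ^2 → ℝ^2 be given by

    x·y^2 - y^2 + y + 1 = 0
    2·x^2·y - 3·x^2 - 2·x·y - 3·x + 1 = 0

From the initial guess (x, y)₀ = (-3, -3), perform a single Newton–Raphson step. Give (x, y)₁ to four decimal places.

(-1.9140, -1.8710)

At (-3, -3): F = (-38.0000, -89.0000).
Jacobian J = [[y^2, 2·x·y - 2·y + 1], [4·x·y - 6·x - 2·y - 3, 2·x^2 - 2·x]].
At the point, J = [[9.0000, 25.0000], [57.0000, 24.0000]] (det J = -1209.0000).
Solving J·Δ = −F gives Δ = (1.0860, 1.1290).
Then the next iterate is (x, y)₁ = (-1.9140, -1.8710).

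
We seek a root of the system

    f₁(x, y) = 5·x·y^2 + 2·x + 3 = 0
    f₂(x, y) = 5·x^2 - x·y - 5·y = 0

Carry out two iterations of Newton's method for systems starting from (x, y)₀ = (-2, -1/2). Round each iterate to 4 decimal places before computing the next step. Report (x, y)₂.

At (-2, -1/2): F = (-3.5000, 21.5000).
Jacobian J = [[5·y^2 + 2, 10·x·y], [10·x - y, -x - 5]].
At the point, J = [[3.2500, 10.0000], [-19.5000, -3.0000]] (det J = 185.2500).
Solving J·Δ = −F gives Δ = (1.1039, -0.0088).
Then the next iterate is (x, y)₁ = (-0.8961, -0.5088).
Round to (-0.8961, -0.5088) and repeat: F = (0.047900, 6.103040), J = [[3.294387, 4.559357], [-8.4522, -4.1039]].
Δ = (1.1201, -0.8199), so (x, y)₂ = (0.2240, -1.3287).

(0.2240, -1.3287)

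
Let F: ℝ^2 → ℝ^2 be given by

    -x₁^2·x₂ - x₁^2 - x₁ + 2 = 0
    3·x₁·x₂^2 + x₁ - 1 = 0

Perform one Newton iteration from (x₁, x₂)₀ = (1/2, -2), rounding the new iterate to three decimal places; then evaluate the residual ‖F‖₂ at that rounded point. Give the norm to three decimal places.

259.207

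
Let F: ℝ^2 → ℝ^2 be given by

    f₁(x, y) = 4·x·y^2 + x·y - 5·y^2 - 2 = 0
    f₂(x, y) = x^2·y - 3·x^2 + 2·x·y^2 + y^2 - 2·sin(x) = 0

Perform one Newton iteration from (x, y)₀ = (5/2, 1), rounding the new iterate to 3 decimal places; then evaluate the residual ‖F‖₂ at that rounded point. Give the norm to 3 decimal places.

1.739

At (5/2, 1): F = (5.500, -7.69694).
Jacobian J = [[4·y^2 + y, 8·x·y + x - 10·y], [2·x·y - 6·x + 2·y^2 - 2·cos(x), x^2 + 4·x·y + 2·y]].
At the point, J = [[5.000, 12.500], [-6.39771, 18.250]] (det J = 171.22141).
Solving J·Δ = −F gives Δ = (-1.148, 0.019).
Then the next iterate is (x, y)₁ = (1.352, 1.019).
Re-evaluating at (1.352, 1.019): F = (-0.19866, -1.72731), so ‖F‖₂ = 1.739.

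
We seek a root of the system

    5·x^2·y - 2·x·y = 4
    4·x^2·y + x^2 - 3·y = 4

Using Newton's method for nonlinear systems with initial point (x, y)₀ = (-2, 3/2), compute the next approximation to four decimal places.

(-1.7860, 0.4609)

At (-2, 3/2): F = (32.0000, 19.5000).
Jacobian J = [[10·x·y - 2·y, 5·x^2 - 2·x], [8·x·y + 2·x, 4·x^2 - 3]].
At the point, J = [[-33.0000, 24.0000], [-28.0000, 13.0000]] (det J = 243.0000).
Solving J·Δ = −F gives Δ = (0.2140, -1.0391).
Then the next iterate is (x, y)₁ = (-1.7860, 0.4609).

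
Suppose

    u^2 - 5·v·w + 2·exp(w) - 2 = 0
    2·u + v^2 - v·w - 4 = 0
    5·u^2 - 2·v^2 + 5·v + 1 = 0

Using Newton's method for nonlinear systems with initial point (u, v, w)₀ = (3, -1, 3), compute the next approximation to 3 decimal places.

At (3, -1, 3): F = (62.17107, 6.000, 39.000).
Jacobian J = [[2·u, -5·w, -5·v + 2·exp(w)], [2, 2·v - w, -v], [10·u, -4·v + 5, 0]].
At the point, J = [[6.000, -15.000, 45.17107], [2.000, -5.000, 1.000], [30.000, 9.000, 0.000]] (det J = 7084.74041).
Solving J·Δ = −F gives Δ = (-1.426, 0.420, -1.047).
Then the next iterate is (u, v, w)₁ = (1.574, -0.580, 1.953).

(1.574, -0.580, 1.953)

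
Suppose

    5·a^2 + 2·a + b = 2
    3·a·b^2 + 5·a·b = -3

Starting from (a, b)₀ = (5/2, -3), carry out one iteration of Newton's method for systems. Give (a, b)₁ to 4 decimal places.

At (5/2, -3): F = (31.2500, 33.0000).
Jacobian J = [[10·a + 2, 1], [3·b^2 + 5·b, 6·a·b + 5·a]].
At the point, J = [[27.0000, 1.0000], [12.0000, -32.5000]] (det J = -889.5000).
Solving J·Δ = −F gives Δ = (-1.1789, 0.5801).
Then the next iterate is (a, b)₁ = (1.3211, -2.4199).

(1.3211, -2.4199)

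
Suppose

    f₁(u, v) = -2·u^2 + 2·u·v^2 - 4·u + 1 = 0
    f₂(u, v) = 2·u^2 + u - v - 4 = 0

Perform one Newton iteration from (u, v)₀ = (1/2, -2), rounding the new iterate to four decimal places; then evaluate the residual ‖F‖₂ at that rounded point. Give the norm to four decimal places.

3.8043

At (1/2, -2): F = (2.5000, -1.0000).
Jacobian J = [[-4·u + 2·v^2 - 4, 4·u·v], [4·u + 1, -1]].
At the point, J = [[2.0000, -4.0000], [3.0000, -1.0000]] (det J = 10.0000).
Solving J·Δ = −F gives Δ = (0.6500, 0.9500).
Then the next iterate is (u, v)₁ = (1.1500, -1.0500).
Re-evaluating at (1.1500, -1.0500): F = (-3.709250, 0.8450), so ‖F‖₂ = 3.8043.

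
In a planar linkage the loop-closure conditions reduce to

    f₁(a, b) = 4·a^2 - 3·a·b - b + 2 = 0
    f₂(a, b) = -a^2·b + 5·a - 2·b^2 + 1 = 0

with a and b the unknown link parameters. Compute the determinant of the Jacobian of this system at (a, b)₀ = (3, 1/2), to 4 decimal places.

-227.5000

J = [[8·a - 3·b, -3·a - 1], [-2·a·b + 5, -a^2 - 4·b]].
At the point, J = [[22.5000, -10.0000], [2.0000, -11.0000]].
det J = -227.5000.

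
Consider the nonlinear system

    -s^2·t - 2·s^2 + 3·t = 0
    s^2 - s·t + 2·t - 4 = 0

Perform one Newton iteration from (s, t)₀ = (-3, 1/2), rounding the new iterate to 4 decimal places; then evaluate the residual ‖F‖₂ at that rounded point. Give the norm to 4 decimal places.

At (-3, 1/2): F = (-21.0000, 7.5000).
Jacobian J = [[-2·s·t - 4·s, -s^2 + 3], [2·s - t, -s + 2]].
At the point, J = [[15.0000, -6.0000], [-6.5000, 5.0000]] (det J = 36.0000).
Solving J·Δ = −F gives Δ = (1.6667, 0.6667).
Then the next iterate is (s, t)₁ = (-1.3333, 1.1667).
Re-evaluating at (-1.3333, 1.1667): F = (-2.129307, 1.666650), so ‖F‖₂ = 2.7040.

2.7040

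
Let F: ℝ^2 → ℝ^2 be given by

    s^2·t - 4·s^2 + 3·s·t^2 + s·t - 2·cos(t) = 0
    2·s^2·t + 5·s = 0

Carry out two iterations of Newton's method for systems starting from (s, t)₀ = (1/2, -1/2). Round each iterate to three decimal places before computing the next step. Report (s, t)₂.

(0.000, -1.825)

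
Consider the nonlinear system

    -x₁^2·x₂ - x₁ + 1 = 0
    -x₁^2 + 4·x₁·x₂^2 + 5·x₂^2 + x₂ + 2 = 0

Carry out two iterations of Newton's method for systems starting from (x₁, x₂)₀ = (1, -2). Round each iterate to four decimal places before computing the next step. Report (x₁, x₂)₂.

At (1, -2): F = (2.0000, 35.0000).
Jacobian J = [[-2·x₁·x₂ - 1, -x₁^2], [-2·x₁ + 4·x₂^2, 8·x₁·x₂ + 10·x₂ + 1]].
At the point, J = [[3.0000, -1.0000], [14.0000, -35.0000]] (det J = -91.0000).
Solving J·Δ = −F gives Δ = (-0.3846, 0.8462).
Then the next iterate is (x₁, x₂)₁ = (0.6154, -1.1538).
Round to (0.6154, -1.1538) and repeat: F = (0.821564, 10.400771), J = [[0.420097, -0.378717], [4.094218, -16.218388]].
Δ = (-1.7834, 0.1911), so (x₁, x₂)₂ = (-1.1680, -0.9627).

(-1.1680, -0.9627)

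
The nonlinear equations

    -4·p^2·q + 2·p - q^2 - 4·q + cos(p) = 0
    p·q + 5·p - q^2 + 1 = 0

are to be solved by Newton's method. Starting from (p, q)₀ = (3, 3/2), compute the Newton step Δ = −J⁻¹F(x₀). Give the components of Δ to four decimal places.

(-2.8077, 0.8981)

At (3, 3/2): F = (-57.239992, 18.2500).
Jacobian J = [[-8·p·q - sin(p) + 2, -4·p^2 - 2·q - 4], [q + 5, p - 2·q]].
At the point, J = [[-34.141120, -43.0000], [6.5000, 0.0000]] (det J = 279.5000).
Solving J·Δ = −F gives Δ = (-2.8077, 0.8981).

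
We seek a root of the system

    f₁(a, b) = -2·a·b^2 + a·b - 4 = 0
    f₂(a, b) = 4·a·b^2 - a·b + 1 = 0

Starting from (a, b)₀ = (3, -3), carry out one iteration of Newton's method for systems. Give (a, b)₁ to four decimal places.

At (3, -3): F = (-67.0000, 118.0000).
Jacobian J = [[-2·b^2 + b, -4·a·b + a], [4·b^2 - b, 8·a·b - a]].
At the point, J = [[-21.0000, 39.0000], [39.0000, -75.0000]] (det J = 54.0000).
Solving J·Δ = −F gives Δ = (-7.8333, -2.5000).
Then the next iterate is (a, b)₁ = (-4.8333, -5.5000).

(-4.8333, -5.5000)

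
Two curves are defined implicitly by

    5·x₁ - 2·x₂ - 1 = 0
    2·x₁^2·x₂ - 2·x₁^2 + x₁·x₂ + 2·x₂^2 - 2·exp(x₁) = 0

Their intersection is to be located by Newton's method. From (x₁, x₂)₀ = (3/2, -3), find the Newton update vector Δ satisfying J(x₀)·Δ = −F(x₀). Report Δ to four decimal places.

(-1.0000, 3.7500)

At (3/2, -3): F = (12.5000, -13.463378).
Jacobian J = [[5, -2], [4·x₁·x₂ - 4·x₁ + x₂ - 2·exp(x₁), 2·x₁^2 + x₁ + 4·x₂]].
At the point, J = [[5.0000, -2.0000], [-35.963378, -6.0000]] (det J = -101.926756).
Solving J·Δ = −F gives Δ = (-1.0000, 3.7500).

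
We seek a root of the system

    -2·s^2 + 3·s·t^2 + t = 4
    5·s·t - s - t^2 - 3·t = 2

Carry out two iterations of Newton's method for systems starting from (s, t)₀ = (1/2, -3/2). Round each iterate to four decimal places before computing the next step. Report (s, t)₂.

(-0.1867, -2.8290)

At (1/2, -3/2): F = (-2.6250, -4.0000).
Jacobian J = [[-4·s + 3·t^2, 6·s·t + 1], [5·t - 1, 5·s - 2·t - 3]].
At the point, J = [[4.7500, -3.5000], [-8.5000, 2.5000]] (det J = -17.8750).
Solving J·Δ = −F gives Δ = (-1.1503, -2.3112).
Then the next iterate is (s, t)₁ = (-0.6503, -3.8112).
Round to (-0.6503, -3.8112) and repeat: F = (-36.994282, 7.950771), J = [[46.176936, 15.870540], [-20.0560, 1.3709]].
Δ = (0.4636, 0.9822), so (s, t)₂ = (-0.1867, -2.8290).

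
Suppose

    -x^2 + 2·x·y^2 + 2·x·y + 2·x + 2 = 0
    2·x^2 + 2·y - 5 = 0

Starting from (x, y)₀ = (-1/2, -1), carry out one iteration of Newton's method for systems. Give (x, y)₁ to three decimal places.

(-1.500, 1.250)

At (-1/2, -1): F = (0.750, -6.500).
Jacobian J = [[-2·x + 2·y^2 + 2·y + 2, 4·x·y + 2·x], [4·x, 2]].
At the point, J = [[3.000, 1.000], [-2.000, 2.000]] (det J = 8.000).
Solving J·Δ = −F gives Δ = (-1.000, 2.250).
Then the next iterate is (x, y)₁ = (-1.500, 1.250).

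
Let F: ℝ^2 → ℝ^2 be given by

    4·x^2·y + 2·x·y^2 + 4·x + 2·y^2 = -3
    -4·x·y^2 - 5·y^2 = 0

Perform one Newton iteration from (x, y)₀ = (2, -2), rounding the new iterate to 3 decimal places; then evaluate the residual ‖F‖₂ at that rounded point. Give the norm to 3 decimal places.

14.123

At (2, -2): F = (3.000, -52.000).
Jacobian J = [[8·x·y + 2·y^2 + 4, 4·x^2 + 4·x·y + 4·y], [-4·y^2, -8·x·y - 10·y]].
At the point, J = [[-20.000, -8.000], [-16.000, 52.000]] (det J = -1168.000).
Solving J·Δ = −F gives Δ = (-0.223, 0.932).
Then the next iterate is (x, y)₁ = (1.777, -1.068).
Re-evaluating at (1.777, -1.068): F = (2.95321, -13.81068), so ‖F‖₂ = 14.123.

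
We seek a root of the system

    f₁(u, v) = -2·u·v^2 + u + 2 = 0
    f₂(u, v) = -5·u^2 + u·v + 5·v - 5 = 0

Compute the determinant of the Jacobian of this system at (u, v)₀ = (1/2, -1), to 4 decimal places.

J = [[-2·v^2 + 1, -4·u·v], [-10·u + v, u + 5]].
At the point, J = [[-1.0000, 2.0000], [-6.0000, 5.5000]].
det J = 6.5000.

6.5000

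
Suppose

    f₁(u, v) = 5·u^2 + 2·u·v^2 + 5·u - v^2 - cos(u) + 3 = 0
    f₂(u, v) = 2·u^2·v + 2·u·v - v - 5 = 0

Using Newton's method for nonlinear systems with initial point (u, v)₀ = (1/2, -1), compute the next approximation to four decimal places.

(0.0294, 6.2355)

At (1/2, -1): F = (5.872417, -5.5000).
Jacobian J = [[10·u + 2·v^2 + sin(u) + 5, 4·u·v - 2·v], [4·u·v + 2·v, 2·u^2 + 2·u - 1]].
At the point, J = [[12.479426, 0.0000], [-4.0000, 0.5000]] (det J = 6.239713).
Solving J·Δ = −F gives Δ = (-0.4706, 7.2355).
Then the next iterate is (u, v)₁ = (0.0294, 6.2355).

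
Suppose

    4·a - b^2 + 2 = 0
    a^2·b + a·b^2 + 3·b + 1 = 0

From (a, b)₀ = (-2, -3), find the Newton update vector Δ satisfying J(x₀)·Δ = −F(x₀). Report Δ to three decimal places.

(-1.140, 3.260)

At (-2, -3): F = (-15.000, -38.000).
Jacobian J = [[4, -2·b], [2·a·b + b^2, a^2 + 2·a·b + 3]].
At the point, J = [[4.000, 6.000], [21.000, 19.000]] (det J = -50.000).
Solving J·Δ = −F gives Δ = (-1.140, 3.260).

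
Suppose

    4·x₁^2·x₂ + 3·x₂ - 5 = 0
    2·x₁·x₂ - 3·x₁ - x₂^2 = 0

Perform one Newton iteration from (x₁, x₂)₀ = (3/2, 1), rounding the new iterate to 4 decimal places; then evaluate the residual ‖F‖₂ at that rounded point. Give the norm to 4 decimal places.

At (3/2, 1): F = (7.0000, -2.5000).
Jacobian J = [[8·x₁·x₂, 4·x₁^2 + 3], [2·x₂ - 3, 2·x₁ - 2·x₂]].
At the point, J = [[12.0000, 12.0000], [-1.0000, 1.0000]] (det J = 24.0000).
Solving J·Δ = −F gives Δ = (-1.5417, 0.9583).
Then the next iterate is (x₁, x₂)₁ = (-0.0417, 1.9583).
Re-evaluating at (-0.0417, 1.9583): F = (0.888521, -3.873161), so ‖F‖₂ = 3.9738.

3.9738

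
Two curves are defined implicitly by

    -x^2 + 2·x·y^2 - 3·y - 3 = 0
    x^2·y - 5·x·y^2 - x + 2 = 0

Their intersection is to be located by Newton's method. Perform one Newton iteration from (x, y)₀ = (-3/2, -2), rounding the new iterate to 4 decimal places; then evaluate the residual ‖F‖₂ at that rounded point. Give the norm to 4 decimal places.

At (-3/2, -2): F = (-11.2500, 29.0000).
Jacobian J = [[-2·x + 2·y^2, 4·x·y - 3], [2·x·y - 5·y^2 - 1, x^2 - 10·x·y]].
At the point, J = [[11.0000, 9.0000], [-15.0000, -27.7500]] (det J = -170.2500).
Solving J·Δ = −F gives Δ = (0.3007, 0.8825).
Then the next iterate is (x, y)₁ = (-1.1993, -1.1175).
Re-evaluating at (-1.1993, -1.1175): F = (-4.081207, 9.080444), so ‖F‖₂ = 9.9554.

9.9554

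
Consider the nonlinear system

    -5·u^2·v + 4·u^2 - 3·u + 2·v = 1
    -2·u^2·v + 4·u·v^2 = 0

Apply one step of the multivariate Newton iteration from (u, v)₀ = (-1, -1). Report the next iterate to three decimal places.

(-0.619, -0.667)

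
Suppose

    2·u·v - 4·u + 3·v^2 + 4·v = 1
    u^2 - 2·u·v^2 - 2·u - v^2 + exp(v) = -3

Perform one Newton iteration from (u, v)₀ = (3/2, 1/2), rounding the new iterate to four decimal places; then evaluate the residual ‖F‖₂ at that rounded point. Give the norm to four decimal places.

263.7299

At (3/2, 1/2): F = (-2.7500, 2.898721).
Jacobian J = [[2·v - 4, 2·u + 6·v + 4], [2·u - 2·v^2 - 2, -4·u·v - 2·v + exp(v)]].
At the point, J = [[-3.0000, 10.0000], [0.5000, -2.351279]] (det J = 2.053836).
Solving J·Δ = −F gives Δ = (10.9654, 3.5646).
Then the next iterate is (u, v)₁ = (12.4654, 4.0646).
Re-evaluating at (12.4654, 4.0646): F = (116.293449, -236.705046), so ‖F‖₂ = 263.7299.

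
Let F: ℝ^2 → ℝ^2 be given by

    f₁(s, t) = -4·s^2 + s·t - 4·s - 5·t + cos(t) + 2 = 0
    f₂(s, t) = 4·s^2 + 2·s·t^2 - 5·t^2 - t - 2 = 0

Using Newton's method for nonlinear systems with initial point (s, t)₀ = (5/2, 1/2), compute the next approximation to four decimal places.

At (5/2, 1/2): F = (-33.372417, 22.5000).
Jacobian J = [[-8·s + t - 4, s - sin(t) - 5], [8·s + 2·t^2, 4·s·t - 10·t - 1]].
At the point, J = [[-23.5000, -2.979426], [20.5000, -1.0000]] (det J = 84.578224).
Solving J·Δ = −F gives Δ = (-1.1872, -1.8372).
Then the next iterate is (s, t)₁ = (1.3128, -1.3372).

(1.3128, -1.3372)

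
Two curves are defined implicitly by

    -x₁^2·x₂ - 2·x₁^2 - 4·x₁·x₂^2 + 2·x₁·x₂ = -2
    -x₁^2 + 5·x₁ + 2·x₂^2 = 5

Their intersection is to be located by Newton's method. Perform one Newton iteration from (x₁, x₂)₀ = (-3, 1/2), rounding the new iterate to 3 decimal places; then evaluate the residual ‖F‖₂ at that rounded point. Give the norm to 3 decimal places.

At (-3, 1/2): F = (-20.500, -28.500).
Jacobian J = [[-2·x₁·x₂ - 4·x₁ - 4·x₂^2 + 2·x₂, -x₁^2 - 8·x₁·x₂ + 2·x₁], [-2·x₁ + 5, 4·x₂]].
At the point, J = [[15.000, -3.000], [11.000, 2.000]] (det J = 63.000).
Solving J·Δ = −F gives Δ = (2.008, 3.206).
Then the next iterate is (x₁, x₂)₁ = (-0.992, 3.706).
Re-evaluating at (-0.992, 3.706): F = (43.53047, 16.52481), so ‖F‖₂ = 46.561.

46.561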